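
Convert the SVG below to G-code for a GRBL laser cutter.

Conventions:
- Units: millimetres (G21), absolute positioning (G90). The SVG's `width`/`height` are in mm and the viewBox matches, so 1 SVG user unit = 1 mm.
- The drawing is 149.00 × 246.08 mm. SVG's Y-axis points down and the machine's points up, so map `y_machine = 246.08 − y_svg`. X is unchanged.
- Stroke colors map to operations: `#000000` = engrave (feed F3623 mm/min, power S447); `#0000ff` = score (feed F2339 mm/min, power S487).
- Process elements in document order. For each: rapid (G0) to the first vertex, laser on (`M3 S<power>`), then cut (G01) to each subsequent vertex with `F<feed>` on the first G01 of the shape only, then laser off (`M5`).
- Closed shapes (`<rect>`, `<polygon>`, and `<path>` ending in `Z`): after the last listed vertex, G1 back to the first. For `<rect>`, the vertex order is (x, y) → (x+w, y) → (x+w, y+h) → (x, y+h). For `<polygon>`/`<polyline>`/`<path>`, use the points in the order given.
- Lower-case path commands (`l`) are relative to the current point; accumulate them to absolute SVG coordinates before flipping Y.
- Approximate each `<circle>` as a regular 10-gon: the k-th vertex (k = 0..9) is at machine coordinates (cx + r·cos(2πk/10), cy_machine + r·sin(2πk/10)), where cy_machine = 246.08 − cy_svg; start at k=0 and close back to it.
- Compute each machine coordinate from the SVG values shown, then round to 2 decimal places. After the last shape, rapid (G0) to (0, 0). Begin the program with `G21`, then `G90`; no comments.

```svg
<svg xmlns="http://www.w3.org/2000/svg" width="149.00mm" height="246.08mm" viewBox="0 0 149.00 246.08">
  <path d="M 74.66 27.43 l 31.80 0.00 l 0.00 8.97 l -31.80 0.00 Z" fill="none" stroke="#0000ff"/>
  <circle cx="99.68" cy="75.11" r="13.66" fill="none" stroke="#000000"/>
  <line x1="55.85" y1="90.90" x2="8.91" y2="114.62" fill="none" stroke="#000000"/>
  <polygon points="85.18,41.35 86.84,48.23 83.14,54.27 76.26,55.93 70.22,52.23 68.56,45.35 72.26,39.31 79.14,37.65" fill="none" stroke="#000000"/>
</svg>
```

G21
G90
G0 X74.66 Y218.65
M3 S487
G01 X106.46 Y218.65 F2339
G01 X106.46 Y209.68
G01 X74.66 Y209.68
G01 X74.66 Y218.65
M5
G0 X113.34 Y170.97
M3 S447
G01 X110.73 Y179.00 F3623
G01 X103.90 Y183.96
G01 X95.46 Y183.96
G01 X88.63 Y179.00
G01 X86.02 Y170.97
G01 X88.63 Y162.94
G01 X95.46 Y157.98
G01 X103.90 Y157.98
G01 X110.73 Y162.94
G01 X113.34 Y170.97
M5
G0 X55.85 Y155.18
M3 S447
G01 X8.91 Y131.46 F3623
M5
G0 X85.18 Y204.73
M3 S447
G01 X86.84 Y197.85 F3623
G01 X83.14 Y191.81
G01 X76.26 Y190.15
G01 X70.22 Y193.85
G01 X68.56 Y200.73
G01 X72.26 Y206.77
G01 X79.14 Y208.43
G01 X85.18 Y204.73
M5
G0 X0.00 Y0.00

Since the viewBox matches the mm dimensions, user units are millimetres directly. The only transform is the Y-flip y_m = 246.08 − y_svg.

Shape 1 is a rectangle drawn with `<path>`. Its stroke #0000ff means score at S487, F2339. After flipping Y the toolpath is (74.66,218.65) → (106.46,218.65) → (106.46,209.68) → (74.66,209.68) → (74.66,218.65), returning to the start.

Shape 2 is a circle drawn with `<circle>`. Its stroke #000000 means engrave at S447, F3623. After flipping Y the toolpath is (113.34,170.97) → (110.73,179.00) → (103.90,183.96) → (95.46,183.96) → (88.63,179.00) → (86.02,170.97) → (88.63,162.94) → (95.46,157.98) → (103.90,157.98) → (110.73,162.94) → (113.34,170.97), returning to the start.

Shape 3 is a line segment drawn with `<line>`. Its stroke #000000 means engrave at S447, F3623. After flipping Y the toolpath is (55.85,155.18) → (8.91,131.46).

Shape 4 is a regular polygon drawn with `<polygon>`. Its stroke #000000 means engrave at S447, F3623. After flipping Y the toolpath is (85.18,204.73) → (86.84,197.85) → (83.14,191.81) → (76.26,190.15) → (70.22,193.85) → (68.56,200.73) → (72.26,206.77) → (79.14,208.43) → (85.18,204.73), returning to the start.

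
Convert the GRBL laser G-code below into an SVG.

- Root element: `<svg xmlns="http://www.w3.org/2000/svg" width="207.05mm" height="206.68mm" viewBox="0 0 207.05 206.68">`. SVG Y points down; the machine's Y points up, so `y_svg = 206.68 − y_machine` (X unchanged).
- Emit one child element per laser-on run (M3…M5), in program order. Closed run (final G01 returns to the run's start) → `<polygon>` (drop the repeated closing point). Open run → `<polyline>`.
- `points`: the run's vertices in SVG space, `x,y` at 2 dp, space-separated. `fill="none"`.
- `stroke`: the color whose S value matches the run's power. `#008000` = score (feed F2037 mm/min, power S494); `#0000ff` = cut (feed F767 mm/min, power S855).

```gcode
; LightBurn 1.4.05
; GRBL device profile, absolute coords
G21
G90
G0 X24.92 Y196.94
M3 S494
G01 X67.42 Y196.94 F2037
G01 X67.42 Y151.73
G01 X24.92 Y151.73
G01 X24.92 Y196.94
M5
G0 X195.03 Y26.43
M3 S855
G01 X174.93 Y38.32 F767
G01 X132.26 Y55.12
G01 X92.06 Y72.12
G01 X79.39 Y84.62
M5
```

Machine Y-up, SVG Y-down with viewBox height 206.68, so y_svg = 206.68 − y_machine; X carries over.

Run 1: power S494 maps to stroke `#008000` (score). The run returns to its start, so emit a `<polygon>` with points (Y-flipped): 24.92,9.74 67.42,9.74 67.42,54.95 24.92,54.95.

Run 2: S855 ⇒ cut layer `#0000ff`. The run is open, so emit a `<polyline>` with points (Y-flipped): 195.03,180.25 174.93,168.36 132.26,151.56 92.06,134.56 79.39,122.06.

<svg xmlns="http://www.w3.org/2000/svg" width="207.05mm" height="206.68mm" viewBox="0 0 207.05 206.68">
  <polygon points="24.92,9.74 67.42,9.74 67.42,54.95 24.92,54.95" fill="none" stroke="#008000"/>
  <polyline points="195.03,180.25 174.93,168.36 132.26,151.56 92.06,134.56 79.39,122.06" fill="none" stroke="#0000ff"/>
</svg>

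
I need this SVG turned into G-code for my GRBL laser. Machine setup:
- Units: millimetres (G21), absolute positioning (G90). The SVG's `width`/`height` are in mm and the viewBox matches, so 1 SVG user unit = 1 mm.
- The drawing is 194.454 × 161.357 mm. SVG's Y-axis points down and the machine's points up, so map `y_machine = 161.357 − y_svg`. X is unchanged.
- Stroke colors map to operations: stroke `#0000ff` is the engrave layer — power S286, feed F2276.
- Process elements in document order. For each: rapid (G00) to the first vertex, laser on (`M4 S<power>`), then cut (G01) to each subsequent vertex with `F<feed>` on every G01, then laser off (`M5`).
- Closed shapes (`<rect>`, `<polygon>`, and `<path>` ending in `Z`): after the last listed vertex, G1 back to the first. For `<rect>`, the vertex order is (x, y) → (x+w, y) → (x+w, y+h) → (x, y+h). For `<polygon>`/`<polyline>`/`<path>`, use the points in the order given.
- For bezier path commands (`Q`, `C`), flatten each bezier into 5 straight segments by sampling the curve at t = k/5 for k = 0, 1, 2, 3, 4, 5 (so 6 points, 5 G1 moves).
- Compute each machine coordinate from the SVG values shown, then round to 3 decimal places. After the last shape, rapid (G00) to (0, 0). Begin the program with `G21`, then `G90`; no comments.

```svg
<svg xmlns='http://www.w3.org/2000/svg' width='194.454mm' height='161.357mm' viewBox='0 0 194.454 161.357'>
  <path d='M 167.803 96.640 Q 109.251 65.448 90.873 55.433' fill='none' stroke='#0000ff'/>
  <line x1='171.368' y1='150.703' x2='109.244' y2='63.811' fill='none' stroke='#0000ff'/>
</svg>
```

G21
G90
G00 X167.803 Y64.717
M4 S286
G01 X145.989 Y76.347 F2276
G01 X127.389 Y86.282 F2276
G01 X112.003 Y94.524 F2276
G01 X99.831 Y101.071 F2276
G01 X90.873 Y105.924 F2276
M5
G00 X171.368 Y10.654
M4 S286
G01 X109.244 Y97.546 F2276
M5
G00 X0.000 Y0.000

viewBox `0 0 194.454 161.357` with mm width/height → 1 unit = 1 mm. Flip: y_m = 161.357 − y_svg.

**Shape 1** — `<path>` quadratic bezier, stroke `#0000ff` → engrave (S286, F2276). Control points (SVG): P0=(167.803,96.640), P1=(109.251,65.448), P2=(90.873,55.433); sampled at t=k/5. Machine vertices: (167.803,64.717) → (145.989,76.347) → (127.389,86.282) → (112.003,94.524) → (99.831,101.071) → (90.873,105.924). Open path.

**Shape 2** — `<line>` line segment, stroke `#0000ff` → engrave (S286, F2276). Machine vertices: (171.368,10.654) → (109.244,97.546). Open path.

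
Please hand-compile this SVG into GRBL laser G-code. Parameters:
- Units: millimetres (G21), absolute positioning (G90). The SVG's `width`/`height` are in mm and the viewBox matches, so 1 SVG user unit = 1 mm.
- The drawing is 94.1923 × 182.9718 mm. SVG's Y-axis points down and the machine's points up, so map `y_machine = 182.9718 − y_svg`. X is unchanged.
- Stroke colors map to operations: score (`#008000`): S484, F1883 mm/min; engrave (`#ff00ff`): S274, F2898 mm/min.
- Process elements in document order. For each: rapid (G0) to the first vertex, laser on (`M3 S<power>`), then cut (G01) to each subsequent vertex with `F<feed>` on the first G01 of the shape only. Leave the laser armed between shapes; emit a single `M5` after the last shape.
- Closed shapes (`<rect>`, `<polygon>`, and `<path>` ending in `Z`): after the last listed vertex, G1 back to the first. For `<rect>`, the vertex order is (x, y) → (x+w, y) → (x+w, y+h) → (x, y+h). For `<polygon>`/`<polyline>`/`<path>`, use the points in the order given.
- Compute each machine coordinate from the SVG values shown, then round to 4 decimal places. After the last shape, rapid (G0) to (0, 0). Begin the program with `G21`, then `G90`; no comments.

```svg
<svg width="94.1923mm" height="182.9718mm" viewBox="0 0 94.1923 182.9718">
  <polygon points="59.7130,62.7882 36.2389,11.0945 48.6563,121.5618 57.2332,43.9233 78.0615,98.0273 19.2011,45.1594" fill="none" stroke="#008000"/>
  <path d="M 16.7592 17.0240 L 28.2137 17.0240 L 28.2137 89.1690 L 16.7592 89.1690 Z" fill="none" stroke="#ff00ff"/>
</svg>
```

viewBox `0 0 94.1923 182.9718` with mm width/height → 1 unit = 1 mm. Flip: y_m = 182.9718 − y_svg.

**Shape 1** — `<polygon>` closed polygon, stroke `#008000` → score (S484, F1883). Machine vertices: (59.7130,120.1836) → (36.2389,171.8773) → (48.6563,61.4100) → (57.2332,139.0485) → (78.0615,84.9445) → (19.2011,137.8124) → (59.7130,120.1836). Closed: final G1 returns to the first vertex.

**Shape 2** — `<path>` rectangle, stroke `#ff00ff` → engrave (S274, F2898). Machine vertices: (16.7592,165.9478) → (28.2137,165.9478) → (28.2137,93.8028) → (16.7592,93.8028) → (16.7592,165.9478). Closed: final G1 returns to the first vertex.

G21
G90
G0 X59.7130 Y120.1836
M3 S484
G01 X36.2389 Y171.8773 F1883
G01 X48.6563 Y61.4100
G01 X57.2332 Y139.0485
G01 X78.0615 Y84.9445
G01 X19.2011 Y137.8124
G01 X59.7130 Y120.1836
G0 X16.7592 Y165.9478
M3 S274
G01 X28.2137 Y165.9478 F2898
G01 X28.2137 Y93.8028
G01 X16.7592 Y93.8028
G01 X16.7592 Y165.9478
M5
G0 X0.0000 Y0.0000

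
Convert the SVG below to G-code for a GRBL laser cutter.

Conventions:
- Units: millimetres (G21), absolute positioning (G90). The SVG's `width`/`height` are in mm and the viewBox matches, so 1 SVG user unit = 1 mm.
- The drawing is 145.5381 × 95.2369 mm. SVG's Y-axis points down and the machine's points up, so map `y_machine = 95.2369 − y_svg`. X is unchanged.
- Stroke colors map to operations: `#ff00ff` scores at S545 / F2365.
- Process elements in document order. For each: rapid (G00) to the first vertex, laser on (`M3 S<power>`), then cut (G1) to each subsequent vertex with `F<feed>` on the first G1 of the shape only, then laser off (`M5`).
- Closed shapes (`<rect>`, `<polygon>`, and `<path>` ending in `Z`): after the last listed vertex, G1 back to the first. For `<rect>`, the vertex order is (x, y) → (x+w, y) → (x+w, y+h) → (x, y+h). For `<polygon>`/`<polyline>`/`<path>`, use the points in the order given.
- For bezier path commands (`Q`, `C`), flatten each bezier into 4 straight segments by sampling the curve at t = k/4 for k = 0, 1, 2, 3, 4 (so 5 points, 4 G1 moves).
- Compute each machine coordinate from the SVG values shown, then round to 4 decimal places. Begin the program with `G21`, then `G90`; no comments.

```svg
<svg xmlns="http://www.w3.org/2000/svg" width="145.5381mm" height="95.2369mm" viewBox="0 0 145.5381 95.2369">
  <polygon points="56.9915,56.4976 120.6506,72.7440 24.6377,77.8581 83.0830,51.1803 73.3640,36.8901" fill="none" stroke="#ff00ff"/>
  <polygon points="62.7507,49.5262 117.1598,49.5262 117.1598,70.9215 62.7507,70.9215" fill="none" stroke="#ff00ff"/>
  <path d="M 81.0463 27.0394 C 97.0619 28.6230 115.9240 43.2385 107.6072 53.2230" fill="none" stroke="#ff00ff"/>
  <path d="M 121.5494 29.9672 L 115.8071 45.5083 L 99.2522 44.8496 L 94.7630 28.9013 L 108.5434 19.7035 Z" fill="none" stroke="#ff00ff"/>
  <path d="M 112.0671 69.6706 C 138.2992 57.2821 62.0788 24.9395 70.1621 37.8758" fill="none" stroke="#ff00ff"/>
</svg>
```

Since the viewBox matches the mm dimensions, user units are millimetres directly. The only transform is the Y-flip y_m = 95.2369 − y_svg.

Shape 1 is a closed polygon drawn with `<polygon>`. Its stroke #ff00ff means score at S545, F2365. After flipping Y the toolpath is (56.9915,38.7393) → (120.6506,22.4929) → (24.6377,17.3788) → (83.0830,44.0566) → (73.3640,58.3468) → (56.9915,38.7393), returning to the start.

Shape 2 is a rectangle drawn with `<polygon>`. Its stroke #ff00ff means score at S545, F2365. After flipping Y the toolpath is (62.7507,45.7107) → (117.1598,45.7107) → (117.1598,24.3154) → (62.7507,24.3154) → (62.7507,45.7107), returning to the start.

Shape 3 is a cubic bezier drawn with `<path>`. Its stroke #ff00ff means score at S545, F2365. After flipping Y the toolpath is (81.0463,68.1975) → (93.1226,64.8423) → (103.4514,58.2560) → (109.2179,50.0946) → (107.6072,42.0139).

Shape 4 is a regular polygon drawn with `<path>`. Its stroke #ff00ff means score at S545, F2365. After flipping Y the toolpath is (121.5494,65.2697) → (115.8071,49.7286) → (99.2522,50.3873) → (94.7630,66.3356) → (108.5434,75.5334) → (121.5494,65.2697), returning to the start.

Shape 5 is a cubic bezier drawn with `<path>`. Its stroke #ff00ff means score at S545, F2365. After flipping Y the toolpath is (112.0671,25.5663) → (115.4494,37.5798) → (97.9204,50.9605) → (76.9885,59.5928) → (70.1621,57.3611).

G21
G90
G00 X56.9915 Y38.7393
M3 S545
G1 X120.6506 Y22.4929 F2365
G1 X24.6377 Y17.3788
G1 X83.0830 Y44.0566
G1 X73.3640 Y58.3468
G1 X56.9915 Y38.7393
M5
G00 X62.7507 Y45.7107
M3 S545
G1 X117.1598 Y45.7107 F2365
G1 X117.1598 Y24.3154
G1 X62.7507 Y24.3154
G1 X62.7507 Y45.7107
M5
G00 X81.0463 Y68.1975
M3 S545
G1 X93.1226 Y64.8423 F2365
G1 X103.4514 Y58.2560
G1 X109.2179 Y50.0946
G1 X107.6072 Y42.0139
M5
G00 X121.5494 Y65.2697
M3 S545
G1 X115.8071 Y49.7286 F2365
G1 X99.2522 Y50.3873
G1 X94.7630 Y66.3356
G1 X108.5434 Y75.5334
G1 X121.5494 Y65.2697
M5
G00 X112.0671 Y25.5663
M3 S545
G1 X115.4494 Y37.5798 F2365
G1 X97.9204 Y50.9605
G1 X76.9885 Y59.5928
G1 X70.1621 Y57.3611
M5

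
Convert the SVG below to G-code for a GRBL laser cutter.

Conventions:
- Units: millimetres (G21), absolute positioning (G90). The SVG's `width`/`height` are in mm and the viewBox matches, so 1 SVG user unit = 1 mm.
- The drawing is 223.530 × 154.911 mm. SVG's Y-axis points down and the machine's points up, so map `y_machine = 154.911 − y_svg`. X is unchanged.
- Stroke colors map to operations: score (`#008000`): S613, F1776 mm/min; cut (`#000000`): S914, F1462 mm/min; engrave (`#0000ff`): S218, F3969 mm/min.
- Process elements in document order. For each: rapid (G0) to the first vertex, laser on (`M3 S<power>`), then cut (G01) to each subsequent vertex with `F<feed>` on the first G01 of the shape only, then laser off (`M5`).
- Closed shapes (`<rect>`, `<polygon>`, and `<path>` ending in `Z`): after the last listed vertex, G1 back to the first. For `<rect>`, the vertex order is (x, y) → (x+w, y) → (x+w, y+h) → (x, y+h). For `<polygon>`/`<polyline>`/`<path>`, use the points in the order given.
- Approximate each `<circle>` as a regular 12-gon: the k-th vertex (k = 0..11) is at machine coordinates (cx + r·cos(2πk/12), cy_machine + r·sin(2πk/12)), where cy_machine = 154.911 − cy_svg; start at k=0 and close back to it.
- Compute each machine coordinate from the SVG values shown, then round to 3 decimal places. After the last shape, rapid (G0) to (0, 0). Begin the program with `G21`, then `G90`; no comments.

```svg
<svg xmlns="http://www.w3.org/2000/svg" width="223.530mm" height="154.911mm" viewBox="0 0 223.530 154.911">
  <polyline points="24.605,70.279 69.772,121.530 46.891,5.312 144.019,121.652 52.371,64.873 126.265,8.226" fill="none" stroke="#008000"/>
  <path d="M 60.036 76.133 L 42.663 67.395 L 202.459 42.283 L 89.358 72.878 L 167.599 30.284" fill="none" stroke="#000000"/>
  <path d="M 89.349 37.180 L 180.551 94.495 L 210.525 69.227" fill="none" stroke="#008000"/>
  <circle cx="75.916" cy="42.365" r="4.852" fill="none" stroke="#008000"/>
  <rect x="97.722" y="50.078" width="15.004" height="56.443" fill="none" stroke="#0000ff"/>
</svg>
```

G21
G90
G0 X24.605 Y84.632
M3 S613
G01 X69.772 Y33.381 F1776
G01 X46.891 Y149.599
G01 X144.019 Y33.259
G01 X52.371 Y90.038
G01 X126.265 Y146.685
M5
G0 X60.036 Y78.778
M3 S914
G01 X42.663 Y87.516 F1462
G01 X202.459 Y112.628
G01 X89.358 Y82.033
G01 X167.599 Y124.627
M5
G0 X89.349 Y117.731
M3 S613
G01 X180.551 Y60.416 F1776
G01 X210.525 Y85.684
M5
G0 X80.768 Y112.546
M3 S613
G01 X80.118 Y114.972 F1776
G01 X78.342 Y116.748
G01 X75.916 Y117.398
G01 X73.490 Y116.748
G01 X71.714 Y114.972
G01 X71.064 Y112.546
G01 X71.714 Y110.120
G01 X73.490 Y108.344
G01 X75.916 Y107.694
G01 X78.342 Y108.344
G01 X80.118 Y110.120
G01 X80.768 Y112.546
M5
G0 X97.722 Y104.833
M3 S218
G01 X112.726 Y104.833 F3969
G01 X112.726 Y48.390
G01 X97.722 Y48.390
G01 X97.722 Y104.833
M5
G0 X0.000 Y0.000

Since the viewBox matches the mm dimensions, user units are millimetres directly. The only transform is the Y-flip y_m = 154.911 − y_svg.

Shape 1 is a open polyline drawn with `<polyline>`. Its stroke #008000 means score at S613, F1776. After flipping Y the toolpath is (24.605,84.632) → (69.772,33.381) → (46.891,149.599) → (144.019,33.259) → (52.371,90.038) → (126.265,146.685).

Shape 2 is a open polyline drawn with `<path>`. Its stroke #000000 means cut at S914, F1462. After flipping Y the toolpath is (60.036,78.778) → (42.663,87.516) → (202.459,112.628) → (89.358,82.033) → (167.599,124.627).

Shape 3 is a open polyline drawn with `<path>`. Its stroke #008000 means score at S613, F1776. After flipping Y the toolpath is (89.349,117.731) → (180.551,60.416) → (210.525,85.684).

Shape 4 is a circle drawn with `<circle>`. Its stroke #008000 means score at S613, F1776. After flipping Y the toolpath is (80.768,112.546) → (80.118,114.972) → (78.342,116.748) → (75.916,117.398) → (73.490,116.748) → (71.714,114.972) → (71.064,112.546) → (71.714,110.120) → (73.490,108.344) → (75.916,107.694) → (78.342,108.344) → (80.118,110.120) → (80.768,112.546), returning to the start.

Shape 5 is a rectangle drawn with `<rect>`. Its stroke #0000ff means engrave at S218, F3969. After flipping Y the toolpath is (97.722,104.833) → (112.726,104.833) → (112.726,48.390) → (97.722,48.390) → (97.722,104.833), returning to the start.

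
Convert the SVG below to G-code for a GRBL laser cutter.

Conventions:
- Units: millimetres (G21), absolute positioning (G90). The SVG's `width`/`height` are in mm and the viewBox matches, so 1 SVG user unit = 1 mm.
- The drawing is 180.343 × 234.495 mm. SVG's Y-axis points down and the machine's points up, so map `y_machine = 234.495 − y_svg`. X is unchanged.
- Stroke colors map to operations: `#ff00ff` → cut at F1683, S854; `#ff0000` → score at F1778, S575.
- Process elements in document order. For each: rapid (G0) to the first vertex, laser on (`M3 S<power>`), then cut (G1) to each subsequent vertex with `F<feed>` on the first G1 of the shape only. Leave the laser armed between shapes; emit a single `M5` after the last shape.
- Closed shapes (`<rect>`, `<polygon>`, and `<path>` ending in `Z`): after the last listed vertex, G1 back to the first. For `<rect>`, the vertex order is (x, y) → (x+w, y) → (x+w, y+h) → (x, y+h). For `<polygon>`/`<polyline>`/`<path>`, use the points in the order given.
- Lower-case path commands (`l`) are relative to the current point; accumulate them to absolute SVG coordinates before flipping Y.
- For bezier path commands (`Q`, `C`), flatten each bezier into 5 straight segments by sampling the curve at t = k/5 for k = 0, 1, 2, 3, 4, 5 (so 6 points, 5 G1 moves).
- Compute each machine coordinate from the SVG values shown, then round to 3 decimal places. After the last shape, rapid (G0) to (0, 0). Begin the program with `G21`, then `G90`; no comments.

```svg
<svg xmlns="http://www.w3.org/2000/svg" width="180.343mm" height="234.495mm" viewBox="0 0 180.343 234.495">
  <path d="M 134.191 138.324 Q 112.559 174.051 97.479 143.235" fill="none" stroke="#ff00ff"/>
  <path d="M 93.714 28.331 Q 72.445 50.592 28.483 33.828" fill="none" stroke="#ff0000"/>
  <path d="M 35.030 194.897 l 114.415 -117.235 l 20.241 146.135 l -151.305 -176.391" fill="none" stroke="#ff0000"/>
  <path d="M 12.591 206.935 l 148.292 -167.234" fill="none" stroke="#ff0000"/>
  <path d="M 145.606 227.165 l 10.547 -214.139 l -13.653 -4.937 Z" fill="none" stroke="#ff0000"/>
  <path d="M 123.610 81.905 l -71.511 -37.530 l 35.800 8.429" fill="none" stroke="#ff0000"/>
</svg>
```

1 u = 1 mm; y_m = 234.495 − y.

[1] `<path>` quadratic bezier, #ff00ff→cut S854 F1683: (134.191,96.171) → (125.800,84.542) → (117.934,78.236) → (110.591,77.254) → (103.773,81.595) → (97.479,91.260)

[2] `<path>` quadratic bezier, #ff0000→score S575 F1778: (93.714,206.164) → (84.299,198.821) → (73.068,194.599) → (60.022,193.500) → (45.160,195.522) → (28.483,200.667)

[3] `<path>` open polyline, #ff0000→score S575 F1778: (35.030,39.598) → (149.445,156.833) → (169.686,10.698) → (18.381,187.089)

[4] `<path>` line segment, #ff0000→score S575 F1778: (12.591,27.560) → (160.883,194.794)

[5] `<path>` closed polygon, #ff0000→score S575 F1778: (145.606,7.330) → (156.153,221.469) → (142.500,226.406) → (145.606,7.330) (closed)

[6] `<path>` open polyline, #ff0000→score S575 F1778: (123.610,152.590) → (52.099,190.120) → (87.899,181.691)

G21
G90
G0 X134.191 Y96.171
M3 S854
G1 X125.800 Y84.542 F1683
G1 X117.934 Y78.236
G1 X110.591 Y77.254
G1 X103.773 Y81.595
G1 X97.479 Y91.260
G0 X93.714 Y206.164
M3 S575
G1 X84.299 Y198.821 F1778
G1 X73.068 Y194.599
G1 X60.022 Y193.500
G1 X45.160 Y195.522
G1 X28.483 Y200.667
G0 X35.030 Y39.598
M3 S575
G1 X149.445 Y156.833 F1778
G1 X169.686 Y10.698
G1 X18.381 Y187.089
G0 X12.591 Y27.560
M3 S575
G1 X160.883 Y194.794 F1778
G0 X145.606 Y7.330
M3 S575
G1 X156.153 Y221.469 F1778
G1 X142.500 Y226.406
G1 X145.606 Y7.330
G0 X123.610 Y152.590
M3 S575
G1 X52.099 Y190.120 F1778
G1 X87.899 Y181.691
M5
G0 X0.000 Y0.000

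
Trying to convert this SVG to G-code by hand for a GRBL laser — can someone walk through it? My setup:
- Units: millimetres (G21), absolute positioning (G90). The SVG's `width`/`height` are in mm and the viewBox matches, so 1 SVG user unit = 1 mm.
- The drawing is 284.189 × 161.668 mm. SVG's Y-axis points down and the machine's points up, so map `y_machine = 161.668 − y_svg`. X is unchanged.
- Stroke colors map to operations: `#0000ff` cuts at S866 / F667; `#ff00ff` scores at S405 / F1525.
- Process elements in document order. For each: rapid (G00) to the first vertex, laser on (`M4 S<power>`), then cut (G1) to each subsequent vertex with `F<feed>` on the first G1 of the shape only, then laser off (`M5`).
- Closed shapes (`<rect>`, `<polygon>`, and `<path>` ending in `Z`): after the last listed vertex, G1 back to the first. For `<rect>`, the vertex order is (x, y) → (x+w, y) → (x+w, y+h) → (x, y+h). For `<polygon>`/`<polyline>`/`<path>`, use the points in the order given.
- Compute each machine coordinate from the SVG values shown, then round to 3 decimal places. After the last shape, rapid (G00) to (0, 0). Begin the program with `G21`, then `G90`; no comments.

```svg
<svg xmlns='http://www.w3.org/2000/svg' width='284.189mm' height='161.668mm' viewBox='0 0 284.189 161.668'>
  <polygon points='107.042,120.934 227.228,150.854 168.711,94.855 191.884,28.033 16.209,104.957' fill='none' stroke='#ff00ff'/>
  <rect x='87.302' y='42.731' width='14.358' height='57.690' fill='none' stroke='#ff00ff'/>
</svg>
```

G21
G90
G00 X107.042 Y40.734
M4 S405
G1 X227.228 Y10.814 F1525
G1 X168.711 Y66.813
G1 X191.884 Y133.635
G1 X16.209 Y56.711
G1 X107.042 Y40.734
M5
G00 X87.302 Y118.937
M4 S405
G1 X101.660 Y118.937 F1525
G1 X101.660 Y61.247
G1 X87.302 Y61.247
G1 X87.302 Y118.937
M5
G00 X0.000 Y0.000

Since the viewBox matches the mm dimensions, user units are millimetres directly. The only transform is the Y-flip y_m = 161.668 − y_svg.

Shape 1 is a closed polygon drawn with `<polygon>`. Its stroke #ff00ff means score at S405, F1525. After flipping Y the toolpath is (107.042,40.734) → (227.228,10.814) → (168.711,66.813) → (191.884,133.635) → (16.209,56.711) → (107.042,40.734), returning to the start.

Shape 2 is a rectangle drawn with `<rect>`. Its stroke #ff00ff means score at S405, F1525. After flipping Y the toolpath is (87.302,118.937) → (101.660,118.937) → (101.660,61.247) → (87.302,61.247) → (87.302,118.937), returning to the start.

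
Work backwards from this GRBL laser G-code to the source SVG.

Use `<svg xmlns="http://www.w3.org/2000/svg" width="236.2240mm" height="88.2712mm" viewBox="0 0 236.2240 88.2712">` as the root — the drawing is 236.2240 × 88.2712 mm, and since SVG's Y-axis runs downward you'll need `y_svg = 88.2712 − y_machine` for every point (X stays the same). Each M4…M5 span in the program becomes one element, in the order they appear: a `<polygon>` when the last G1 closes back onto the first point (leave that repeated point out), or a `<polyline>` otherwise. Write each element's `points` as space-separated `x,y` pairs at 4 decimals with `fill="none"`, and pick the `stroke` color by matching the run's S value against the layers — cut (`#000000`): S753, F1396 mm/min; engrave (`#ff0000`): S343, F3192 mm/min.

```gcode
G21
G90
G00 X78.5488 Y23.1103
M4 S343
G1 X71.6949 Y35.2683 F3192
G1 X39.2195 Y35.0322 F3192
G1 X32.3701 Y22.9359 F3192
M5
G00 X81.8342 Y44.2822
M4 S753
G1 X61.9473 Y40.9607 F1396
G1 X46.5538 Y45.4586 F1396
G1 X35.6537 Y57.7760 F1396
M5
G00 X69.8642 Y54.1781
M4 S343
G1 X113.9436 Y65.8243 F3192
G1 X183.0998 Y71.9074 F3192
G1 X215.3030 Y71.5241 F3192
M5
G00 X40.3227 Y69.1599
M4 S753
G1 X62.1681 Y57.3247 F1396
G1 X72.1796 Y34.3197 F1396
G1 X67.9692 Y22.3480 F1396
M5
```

y_svg = 88.2712 − y_m.

[1] S343→`#ff0000` (engrave); open run; points: 78.5488,65.1609 71.6949,53.0029 39.2195,53.2390 32.3701,65.3353

[2] S753→`#000000` (cut); open run; points: 81.8342,43.9890 61.9473,47.3105 46.5538,42.8126 35.6537,30.4952

[3] S343→`#ff0000` (engrave); open run; points: 69.8642,34.0931 113.9436,22.4469 183.0998,16.3638 215.3030,16.7471

[4] S753→`#000000` (cut); open run; points: 40.3227,19.1113 62.1681,30.9465 72.1796,53.9515 67.9692,65.9232

<svg xmlns="http://www.w3.org/2000/svg" width="236.2240mm" height="88.2712mm" viewBox="0 0 236.2240 88.2712">
  <polyline points="78.5488,65.1609 71.6949,53.0029 39.2195,53.2390 32.3701,65.3353" fill="none" stroke="#ff0000"/>
  <polyline points="81.8342,43.9890 61.9473,47.3105 46.5538,42.8126 35.6537,30.4952" fill="none" stroke="#000000"/>
  <polyline points="69.8642,34.0931 113.9436,22.4469 183.0998,16.3638 215.3030,16.7471" fill="none" stroke="#ff0000"/>
  <polyline points="40.3227,19.1113 62.1681,30.9465 72.1796,53.9515 67.9692,65.9232" fill="none" stroke="#000000"/>
</svg>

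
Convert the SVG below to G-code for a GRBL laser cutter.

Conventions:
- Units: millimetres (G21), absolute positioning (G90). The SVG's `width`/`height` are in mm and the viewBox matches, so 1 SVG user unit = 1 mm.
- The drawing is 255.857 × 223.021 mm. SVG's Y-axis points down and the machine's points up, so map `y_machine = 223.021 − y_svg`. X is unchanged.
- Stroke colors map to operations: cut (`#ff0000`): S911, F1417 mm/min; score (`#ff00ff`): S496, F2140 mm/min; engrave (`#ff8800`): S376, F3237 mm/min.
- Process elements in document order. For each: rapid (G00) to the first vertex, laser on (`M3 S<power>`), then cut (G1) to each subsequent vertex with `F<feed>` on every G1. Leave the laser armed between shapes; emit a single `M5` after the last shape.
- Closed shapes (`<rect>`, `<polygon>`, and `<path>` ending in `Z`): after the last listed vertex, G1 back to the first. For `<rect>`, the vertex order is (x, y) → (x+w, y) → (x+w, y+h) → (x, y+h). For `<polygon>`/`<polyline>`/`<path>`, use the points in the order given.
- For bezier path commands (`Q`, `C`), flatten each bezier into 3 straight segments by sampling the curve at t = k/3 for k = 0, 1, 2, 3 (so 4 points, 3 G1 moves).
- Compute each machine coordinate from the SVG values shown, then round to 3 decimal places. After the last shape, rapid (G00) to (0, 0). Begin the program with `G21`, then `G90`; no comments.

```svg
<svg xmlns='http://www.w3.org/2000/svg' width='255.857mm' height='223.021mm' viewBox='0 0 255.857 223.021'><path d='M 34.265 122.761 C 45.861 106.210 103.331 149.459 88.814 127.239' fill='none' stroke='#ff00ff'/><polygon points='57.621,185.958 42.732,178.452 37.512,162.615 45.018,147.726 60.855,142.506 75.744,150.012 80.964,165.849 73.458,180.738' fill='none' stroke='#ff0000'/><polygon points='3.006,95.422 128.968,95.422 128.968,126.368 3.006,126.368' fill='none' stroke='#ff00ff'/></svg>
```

1 u = 1 mm; y_m = 223.021 − y.

[1] `<path>` cubic bezier, #ff00ff→score S496 F2140: (34.265,100.260) → (56.787,101.517) → (83.701,90.745) → (88.814,95.782)

[2] `<polygon>` regular polygon, #ff0000→cut S911 F1417: (57.621,37.063) → (42.732,44.569) → (37.512,60.406) → (45.018,75.295) → (60.855,80.515) → (75.744,73.009) → (80.964,57.172) → (73.458,42.283) → (57.621,37.063) (closed)

[3] `<polygon>` rectangle, #ff00ff→score S496 F2140: (3.006,127.599) → (128.968,127.599) → (128.968,96.653) → (3.006,96.653) → (3.006,127.599) (closed)

G21
G90
G00 X34.265 Y100.260
M3 S496
G1 X56.787 Y101.517 F2140
G1 X83.701 Y90.745 F2140
G1 X88.814 Y95.782 F2140
G00 X57.621 Y37.063
M3 S911
G1 X42.732 Y44.569 F1417
G1 X37.512 Y60.406 F1417
G1 X45.018 Y75.295 F1417
G1 X60.855 Y80.515 F1417
G1 X75.744 Y73.009 F1417
G1 X80.964 Y57.172 F1417
G1 X73.458 Y42.283 F1417
G1 X57.621 Y37.063 F1417
G00 X3.006 Y127.599
M3 S496
G1 X128.968 Y127.599 F2140
G1 X128.968 Y96.653 F2140
G1 X3.006 Y96.653 F2140
G1 X3.006 Y127.599 F2140
M5
G00 X0.000 Y0.000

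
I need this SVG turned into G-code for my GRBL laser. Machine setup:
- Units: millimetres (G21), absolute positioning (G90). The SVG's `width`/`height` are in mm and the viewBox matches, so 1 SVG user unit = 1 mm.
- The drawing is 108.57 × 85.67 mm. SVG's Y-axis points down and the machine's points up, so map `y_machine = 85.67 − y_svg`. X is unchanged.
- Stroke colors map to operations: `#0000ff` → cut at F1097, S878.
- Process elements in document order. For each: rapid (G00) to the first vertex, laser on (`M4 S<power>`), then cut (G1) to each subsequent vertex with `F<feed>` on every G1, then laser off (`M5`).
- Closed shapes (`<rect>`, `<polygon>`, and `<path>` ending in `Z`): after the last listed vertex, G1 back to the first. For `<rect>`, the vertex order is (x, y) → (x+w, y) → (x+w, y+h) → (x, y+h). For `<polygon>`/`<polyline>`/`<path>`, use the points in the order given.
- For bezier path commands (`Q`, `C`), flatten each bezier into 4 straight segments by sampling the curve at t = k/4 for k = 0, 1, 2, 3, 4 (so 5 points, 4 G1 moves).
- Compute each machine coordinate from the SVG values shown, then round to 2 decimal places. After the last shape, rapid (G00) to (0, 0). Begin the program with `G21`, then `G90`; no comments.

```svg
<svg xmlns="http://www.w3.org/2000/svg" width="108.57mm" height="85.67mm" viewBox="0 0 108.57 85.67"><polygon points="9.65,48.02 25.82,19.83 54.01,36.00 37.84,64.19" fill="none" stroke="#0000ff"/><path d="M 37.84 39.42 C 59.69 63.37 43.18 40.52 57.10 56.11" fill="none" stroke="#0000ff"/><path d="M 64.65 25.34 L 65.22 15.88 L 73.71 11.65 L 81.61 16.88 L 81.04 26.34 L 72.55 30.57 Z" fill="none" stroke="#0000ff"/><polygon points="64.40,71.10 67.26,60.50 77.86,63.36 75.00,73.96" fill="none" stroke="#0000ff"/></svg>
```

G21
G90
G00 X9.65 Y37.65
M4 S878
G1 X25.82 Y65.84 F1097
G1 X54.01 Y49.67 F1097
G1 X37.84 Y21.48 F1097
G1 X9.65 Y37.65 F1097
M5
G00 X37.84 Y46.25
M4 S878
G1 X48.11 Y35.73 F1097
G1 X50.44 Y34.77 F1097
G1 X51.29 Y35.38 F1097
G1 X57.10 Y29.56 F1097
M5
G00 X64.65 Y60.33
M4 S878
G1 X65.22 Y69.79 F1097
G1 X73.71 Y74.02 F1097
G1 X81.61 Y68.79 F1097
G1 X81.04 Y59.33 F1097
G1 X72.55 Y55.10 F1097
G1 X64.65 Y60.33 F1097
M5
G00 X64.40 Y14.57
M4 S878
G1 X67.26 Y25.17 F1097
G1 X77.86 Y22.31 F1097
G1 X75.00 Y11.71 F1097
G1 X64.40 Y14.57 F1097
M5
G00 X0.00 Y0.00

Since the viewBox matches the mm dimensions, user units are millimetres directly. The only transform is the Y-flip y_m = 85.67 − y_svg.

Shape 1 is a regular polygon drawn with `<polygon>`. Its stroke #0000ff means cut at S878, F1097. After flipping Y the toolpath is (9.65,37.65) → (25.82,65.84) → (54.01,49.67) → (37.84,21.48) → (9.65,37.65), returning to the start.

Shape 2 is a cubic bezier drawn with `<path>`. Its stroke #0000ff means cut at S878, F1097. After flipping Y the toolpath is (37.84,46.25) → (48.11,35.73) → (50.44,34.77) → (51.29,35.38) → (57.10,29.56).

Shape 3 is a regular polygon drawn with `<path>`. Its stroke #0000ff means cut at S878, F1097. After flipping Y the toolpath is (64.65,60.33) → (65.22,69.79) → (73.71,74.02) → (81.61,68.79) → (81.04,59.33) → (72.55,55.10) → (64.65,60.33), returning to the start.

Shape 4 is a regular polygon drawn with `<polygon>`. Its stroke #0000ff means cut at S878, F1097. After flipping Y the toolpath is (64.40,14.57) → (67.26,25.17) → (77.86,22.31) → (75.00,11.71) → (64.40,14.57), returning to the start.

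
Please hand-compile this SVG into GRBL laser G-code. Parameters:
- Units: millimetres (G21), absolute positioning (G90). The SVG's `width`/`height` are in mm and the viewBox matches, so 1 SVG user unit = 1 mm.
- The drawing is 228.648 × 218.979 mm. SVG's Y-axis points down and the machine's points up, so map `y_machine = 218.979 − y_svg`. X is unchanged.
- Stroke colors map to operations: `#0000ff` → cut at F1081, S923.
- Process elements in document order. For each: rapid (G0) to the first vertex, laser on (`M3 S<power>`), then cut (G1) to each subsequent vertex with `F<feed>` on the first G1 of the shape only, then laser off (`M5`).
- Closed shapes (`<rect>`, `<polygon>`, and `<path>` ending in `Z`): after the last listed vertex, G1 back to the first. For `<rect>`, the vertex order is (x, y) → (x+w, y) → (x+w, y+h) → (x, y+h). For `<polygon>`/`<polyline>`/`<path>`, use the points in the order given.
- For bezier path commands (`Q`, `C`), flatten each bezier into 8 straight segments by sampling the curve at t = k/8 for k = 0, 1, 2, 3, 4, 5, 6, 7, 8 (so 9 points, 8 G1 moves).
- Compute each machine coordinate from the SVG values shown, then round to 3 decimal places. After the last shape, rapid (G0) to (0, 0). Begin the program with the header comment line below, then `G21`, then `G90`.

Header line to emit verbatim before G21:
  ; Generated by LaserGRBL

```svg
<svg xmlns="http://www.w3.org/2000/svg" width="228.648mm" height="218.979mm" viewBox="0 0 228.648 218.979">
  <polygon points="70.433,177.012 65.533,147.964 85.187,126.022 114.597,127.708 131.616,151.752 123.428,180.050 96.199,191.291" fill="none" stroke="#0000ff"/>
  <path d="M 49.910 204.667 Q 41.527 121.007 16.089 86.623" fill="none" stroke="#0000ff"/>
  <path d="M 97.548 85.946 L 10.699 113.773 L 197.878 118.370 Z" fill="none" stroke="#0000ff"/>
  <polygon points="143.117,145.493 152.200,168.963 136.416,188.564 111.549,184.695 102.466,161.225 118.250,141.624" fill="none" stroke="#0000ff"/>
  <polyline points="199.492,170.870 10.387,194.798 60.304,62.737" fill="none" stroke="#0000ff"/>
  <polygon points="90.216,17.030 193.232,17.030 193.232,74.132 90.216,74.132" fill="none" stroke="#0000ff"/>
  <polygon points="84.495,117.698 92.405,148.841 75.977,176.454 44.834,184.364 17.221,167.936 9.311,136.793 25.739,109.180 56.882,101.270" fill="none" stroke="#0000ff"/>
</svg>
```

; Generated by LaserGRBL
G21
G90
G0 X70.433 Y41.967
M3 S923
G1 X65.533 Y71.015 F1081
G1 X85.187 Y92.957
G1 X114.597 Y91.271
G1 X131.616 Y67.227
G1 X123.428 Y38.929
G1 X96.199 Y27.688
G1 X70.433 Y41.967
M5
G0 X49.910 Y14.312
M3 S923
G1 X47.548 Y34.457 F1081
G1 X44.653 Y53.062
G1 X41.224 Y70.128
G1 X37.263 Y85.653
G1 X32.769 Y99.639
G1 X27.742 Y112.084
G1 X22.182 Y122.990
G1 X16.089 Y132.356
M5
G0 X97.548 Y133.033
M3 S923
G1 X10.699 Y105.206 F1081
G1 X197.878 Y100.609
G1 X97.548 Y133.033
M5
G0 X143.117 Y73.486
M3 S923
G1 X152.200 Y50.016 F1081
G1 X136.416 Y30.415
G1 X111.549 Y34.284
G1 X102.466 Y57.754
G1 X118.250 Y77.355
G1 X143.117 Y73.486
M5
G0 X199.492 Y48.109
M3 S923
G1 X10.387 Y24.181 F1081
G1 X60.304 Y156.242
M5
G0 X90.216 Y201.949
M3 S923
G1 X193.232 Y201.949 F1081
G1 X193.232 Y144.847
G1 X90.216 Y144.847
G1 X90.216 Y201.949
M5
G0 X84.495 Y101.281
M3 S923
G1 X92.405 Y70.138 F1081
G1 X75.977 Y42.525
G1 X44.834 Y34.615
G1 X17.221 Y51.043
G1 X9.311 Y82.186
G1 X25.739 Y109.799
G1 X56.882 Y117.709
G1 X84.495 Y101.281
M5
G0 X0.000 Y0.000

Since the viewBox matches the mm dimensions, user units are millimetres directly. The only transform is the Y-flip y_m = 218.979 − y_svg.

Shape 1 is a regular polygon drawn with `<polygon>`. Its stroke #0000ff means cut at S923, F1081. After flipping Y the toolpath is (70.433,41.967) → (65.533,71.015) → (85.187,92.957) → (114.597,91.271) → (131.616,67.227) → (123.428,38.929) → (96.199,27.688) → (70.433,41.967), returning to the start.

Shape 2 is a quadratic bezier drawn with `<path>`. Its stroke #0000ff means cut at S923, F1081. After flipping Y the toolpath is (49.910,14.312) → (47.548,34.457) → (44.653,53.062) → (41.224,70.128) → (37.263,85.653) → (32.769,99.639) → (27.742,112.084) → (22.182,122.990) → (16.089,132.356).

Shape 3 is a closed polygon drawn with `<path>`. Its stroke #0000ff means cut at S923, F1081. After flipping Y the toolpath is (97.548,133.033) → (10.699,105.206) → (197.878,100.609) → (97.548,133.033), returning to the start.

Shape 4 is a regular polygon drawn with `<polygon>`. Its stroke #0000ff means cut at S923, F1081. After flipping Y the toolpath is (143.117,73.486) → (152.200,50.016) → (136.416,30.415) → (111.549,34.284) → (102.466,57.754) → (118.250,77.355) → (143.117,73.486), returning to the start.

Shape 5 is a open polyline drawn with `<polyline>`. Its stroke #0000ff means cut at S923, F1081. After flipping Y the toolpath is (199.492,48.109) → (10.387,24.181) → (60.304,156.242).

Shape 6 is a rectangle drawn with `<polygon>`. Its stroke #0000ff means cut at S923, F1081. After flipping Y the toolpath is (90.216,201.949) → (193.232,201.949) → (193.232,144.847) → (90.216,144.847) → (90.216,201.949), returning to the start.

Shape 7 is a regular polygon drawn with `<polygon>`. Its stroke #0000ff means cut at S923, F1081. After flipping Y the toolpath is (84.495,101.281) → (92.405,70.138) → (75.977,42.525) → (44.834,34.615) → (17.221,51.043) → (9.311,82.186) → (25.739,109.799) → (56.882,117.709) → (84.495,101.281), returning to the start.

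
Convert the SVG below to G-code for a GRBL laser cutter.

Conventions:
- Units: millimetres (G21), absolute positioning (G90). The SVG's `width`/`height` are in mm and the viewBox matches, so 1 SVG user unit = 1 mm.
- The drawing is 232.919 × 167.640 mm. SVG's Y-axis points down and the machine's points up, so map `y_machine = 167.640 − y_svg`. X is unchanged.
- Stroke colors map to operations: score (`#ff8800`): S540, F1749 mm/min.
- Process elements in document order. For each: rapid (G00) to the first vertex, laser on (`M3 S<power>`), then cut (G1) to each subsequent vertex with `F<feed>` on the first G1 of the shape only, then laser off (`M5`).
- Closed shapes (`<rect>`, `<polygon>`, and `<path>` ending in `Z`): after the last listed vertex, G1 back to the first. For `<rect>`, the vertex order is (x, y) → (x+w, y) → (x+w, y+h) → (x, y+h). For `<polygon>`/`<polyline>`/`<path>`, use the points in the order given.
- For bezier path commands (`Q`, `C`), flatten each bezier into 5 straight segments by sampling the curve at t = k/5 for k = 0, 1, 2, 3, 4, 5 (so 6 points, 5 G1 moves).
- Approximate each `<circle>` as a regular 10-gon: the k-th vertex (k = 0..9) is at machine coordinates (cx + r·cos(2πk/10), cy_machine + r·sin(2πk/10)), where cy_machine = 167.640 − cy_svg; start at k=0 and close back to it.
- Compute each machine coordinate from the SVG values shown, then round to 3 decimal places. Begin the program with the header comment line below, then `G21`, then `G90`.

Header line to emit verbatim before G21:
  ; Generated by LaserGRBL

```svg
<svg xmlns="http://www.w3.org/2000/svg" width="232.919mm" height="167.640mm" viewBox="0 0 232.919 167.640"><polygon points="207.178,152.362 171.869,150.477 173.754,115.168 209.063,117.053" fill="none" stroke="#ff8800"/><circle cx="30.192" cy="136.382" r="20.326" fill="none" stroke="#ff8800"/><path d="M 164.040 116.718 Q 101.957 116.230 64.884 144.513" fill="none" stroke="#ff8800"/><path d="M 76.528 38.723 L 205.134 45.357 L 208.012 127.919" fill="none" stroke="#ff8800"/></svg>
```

1 u = 1 mm; y_m = 167.640 − y.

[1] `<polygon>` regular polygon, #ff8800→score S540 F1749: (207.178,15.278) → (171.869,17.163) → (173.754,52.472) → (209.063,50.587) → (207.178,15.278) (closed)

[2] `<circle>` circle, #ff8800→score S540 F1749: (50.518,31.258) → (46.636,43.205) → (36.473,50.589) → (23.911,50.589) → (13.748,43.205) → (9.866,31.258) → (13.748,19.311) → (23.911,11.927) → (36.473,11.927) → (46.636,19.311) → (50.518,31.258) (closed)

[3] `<path>` quadratic bezier, #ff8800→score S540 F1749: (164.040,50.922) → (140.207,49.966) → (118.375,46.709) → (98.544,41.150) → (80.714,33.289) → (64.884,23.127)

[4] `<path>` open polyline, #ff8800→score S540 F1749: (76.528,128.917) → (205.134,122.283) → (208.012,39.721)

; Generated by LaserGRBL
G21
G90
G00 X207.178 Y15.278
M3 S540
G1 X171.869 Y17.163 F1749
G1 X173.754 Y52.472
G1 X209.063 Y50.587
G1 X207.178 Y15.278
M5
G00 X50.518 Y31.258
M3 S540
G1 X46.636 Y43.205 F1749
G1 X36.473 Y50.589
G1 X23.911 Y50.589
G1 X13.748 Y43.205
G1 X9.866 Y31.258
G1 X13.748 Y19.311
G1 X23.911 Y11.927
G1 X36.473 Y11.927
G1 X46.636 Y19.311
G1 X50.518 Y31.258
M5
G00 X164.040 Y50.922
M3 S540
G1 X140.207 Y49.966 F1749
G1 X118.375 Y46.709
G1 X98.544 Y41.150
G1 X80.714 Y33.289
G1 X64.884 Y23.127
M5
G00 X76.528 Y128.917
M3 S540
G1 X205.134 Y122.283 F1749
G1 X208.012 Y39.721
M5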